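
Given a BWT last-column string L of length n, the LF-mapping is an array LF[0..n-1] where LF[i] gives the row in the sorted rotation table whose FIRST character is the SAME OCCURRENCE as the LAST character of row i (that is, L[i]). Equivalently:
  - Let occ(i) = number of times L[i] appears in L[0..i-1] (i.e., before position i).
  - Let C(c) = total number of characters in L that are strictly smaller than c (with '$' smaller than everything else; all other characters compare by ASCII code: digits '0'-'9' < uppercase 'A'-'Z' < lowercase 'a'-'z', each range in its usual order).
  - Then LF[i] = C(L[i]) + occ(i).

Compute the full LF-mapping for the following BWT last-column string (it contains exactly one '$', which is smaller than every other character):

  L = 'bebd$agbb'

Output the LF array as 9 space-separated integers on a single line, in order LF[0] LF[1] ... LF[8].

Char counts: '$':1, 'a':1, 'b':4, 'd':1, 'e':1, 'g':1
C (first-col start): C('$')=0, C('a')=1, C('b')=2, C('d')=6, C('e')=7, C('g')=8
L[0]='b': occ=0, LF[0]=C('b')+0=2+0=2
L[1]='e': occ=0, LF[1]=C('e')+0=7+0=7
L[2]='b': occ=1, LF[2]=C('b')+1=2+1=3
L[3]='d': occ=0, LF[3]=C('d')+0=6+0=6
L[4]='$': occ=0, LF[4]=C('$')+0=0+0=0
L[5]='a': occ=0, LF[5]=C('a')+0=1+0=1
L[6]='g': occ=0, LF[6]=C('g')+0=8+0=8
L[7]='b': occ=2, LF[7]=C('b')+2=2+2=4
L[8]='b': occ=3, LF[8]=C('b')+3=2+3=5

Answer: 2 7 3 6 0 1 8 4 5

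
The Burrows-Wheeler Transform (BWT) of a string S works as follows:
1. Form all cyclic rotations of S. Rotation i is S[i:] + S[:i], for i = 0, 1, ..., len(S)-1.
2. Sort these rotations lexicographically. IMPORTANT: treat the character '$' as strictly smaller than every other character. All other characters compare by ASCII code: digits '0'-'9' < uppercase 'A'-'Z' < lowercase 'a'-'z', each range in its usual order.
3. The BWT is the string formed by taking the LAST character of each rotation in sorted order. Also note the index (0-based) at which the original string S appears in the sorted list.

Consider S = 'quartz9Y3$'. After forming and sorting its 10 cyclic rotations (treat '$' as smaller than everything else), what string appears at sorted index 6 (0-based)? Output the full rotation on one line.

Answer: rtz9Y3$qua

Derivation:
All 10 rotations (rotation i = S[i:]+S[:i]):
  rot[0] = quartz9Y3$
  rot[1] = uartz9Y3$q
  rot[2] = artz9Y3$qu
  rot[3] = rtz9Y3$qua
  rot[4] = tz9Y3$quar
  rot[5] = z9Y3$quart
  rot[6] = 9Y3$quartz
  rot[7] = Y3$quartz9
  rot[8] = 3$quartz9Y
  rot[9] = $quartz9Y3
Sorted (with $ < everything):
  sorted[0] = $quartz9Y3
  sorted[1] = 3$quartz9Y
  sorted[2] = 9Y3$quartz
  sorted[3] = Y3$quartz9
  sorted[4] = artz9Y3$qu
  sorted[5] = quartz9Y3$
  sorted[6] = rtz9Y3$qua
  sorted[7] = tz9Y3$quar
  sorted[8] = uartz9Y3$q
  sorted[9] = z9Y3$quart
sorted[6] = rtz9Y3$qua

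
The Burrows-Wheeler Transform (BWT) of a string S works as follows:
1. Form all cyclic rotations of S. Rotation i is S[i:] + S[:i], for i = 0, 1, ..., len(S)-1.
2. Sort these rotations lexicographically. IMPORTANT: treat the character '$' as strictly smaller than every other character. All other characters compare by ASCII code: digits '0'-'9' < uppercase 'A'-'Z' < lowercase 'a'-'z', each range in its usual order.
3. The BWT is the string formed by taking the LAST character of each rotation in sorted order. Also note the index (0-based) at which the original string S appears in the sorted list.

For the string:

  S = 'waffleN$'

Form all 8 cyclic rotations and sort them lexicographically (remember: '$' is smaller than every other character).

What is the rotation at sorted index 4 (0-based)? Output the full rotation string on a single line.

All 8 rotations (rotation i = S[i:]+S[:i]):
  rot[0] = waffleN$
  rot[1] = affleN$w
  rot[2] = ffleN$wa
  rot[3] = fleN$waf
  rot[4] = leN$waff
  rot[5] = eN$waffl
  rot[6] = N$waffle
  rot[7] = $waffleN
Sorted (with $ < everything):
  sorted[0] = $waffleN
  sorted[1] = N$waffle
  sorted[2] = affleN$w
  sorted[3] = eN$waffl
  sorted[4] = ffleN$wa
  sorted[5] = fleN$waf
  sorted[6] = leN$waff
  sorted[7] = waffleN$
sorted[4] = ffleN$wa

Answer: ffleN$wa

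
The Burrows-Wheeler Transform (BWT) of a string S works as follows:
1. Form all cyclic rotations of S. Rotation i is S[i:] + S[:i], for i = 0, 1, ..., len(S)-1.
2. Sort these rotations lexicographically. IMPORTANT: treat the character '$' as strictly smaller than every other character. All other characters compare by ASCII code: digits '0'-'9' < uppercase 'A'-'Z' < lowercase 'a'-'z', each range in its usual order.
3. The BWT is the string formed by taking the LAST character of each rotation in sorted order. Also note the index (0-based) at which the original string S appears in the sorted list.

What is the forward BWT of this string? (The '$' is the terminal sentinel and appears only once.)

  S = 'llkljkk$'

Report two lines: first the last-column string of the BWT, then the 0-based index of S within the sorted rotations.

Answer: klkjlkl$
7

Derivation:
All 8 rotations (rotation i = S[i:]+S[:i]):
  rot[0] = llkljkk$
  rot[1] = lkljkk$l
  rot[2] = kljkk$ll
  rot[3] = ljkk$llk
  rot[4] = jkk$llkl
  rot[5] = kk$llklj
  rot[6] = k$llkljk
  rot[7] = $llkljkk
Sorted (with $ < everything):
  sorted[0] = $llkljkk  (last char: 'k')
  sorted[1] = jkk$llkl  (last char: 'l')
  sorted[2] = k$llkljk  (last char: 'k')
  sorted[3] = kk$llklj  (last char: 'j')
  sorted[4] = kljkk$ll  (last char: 'l')
  sorted[5] = ljkk$llk  (last char: 'k')
  sorted[6] = lkljkk$l  (last char: 'l')
  sorted[7] = llkljkk$  (last char: '$')
Last column: klkjlkl$
Original string S is at sorted index 7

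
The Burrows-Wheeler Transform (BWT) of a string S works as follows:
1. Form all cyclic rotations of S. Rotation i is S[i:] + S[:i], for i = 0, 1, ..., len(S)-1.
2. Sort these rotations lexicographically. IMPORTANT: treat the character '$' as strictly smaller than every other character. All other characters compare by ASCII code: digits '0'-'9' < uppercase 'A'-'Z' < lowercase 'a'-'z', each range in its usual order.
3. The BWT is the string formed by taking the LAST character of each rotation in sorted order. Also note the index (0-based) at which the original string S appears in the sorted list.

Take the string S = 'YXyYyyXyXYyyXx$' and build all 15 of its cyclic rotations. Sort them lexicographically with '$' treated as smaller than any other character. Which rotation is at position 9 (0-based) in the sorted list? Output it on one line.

All 15 rotations (rotation i = S[i:]+S[:i]):
  rot[0] = YXyYyyXyXYyyXx$
  rot[1] = XyYyyXyXYyyXx$Y
  rot[2] = yYyyXyXYyyXx$YX
  rot[3] = YyyXyXYyyXx$YXy
  rot[4] = yyXyXYyyXx$YXyY
  rot[5] = yXyXYyyXx$YXyYy
  rot[6] = XyXYyyXx$YXyYyy
  rot[7] = yXYyyXx$YXyYyyX
  rot[8] = XYyyXx$YXyYyyXy
  rot[9] = YyyXx$YXyYyyXyX
  rot[10] = yyXx$YXyYyyXyXY
  rot[11] = yXx$YXyYyyXyXYy
  rot[12] = Xx$YXyYyyXyXYyy
  rot[13] = x$YXyYyyXyXYyyX
  rot[14] = $YXyYyyXyXYyyXx
Sorted (with $ < everything):
  sorted[0] = $YXyYyyXyXYyyXx
  sorted[1] = XYyyXx$YXyYyyXy
  sorted[2] = Xx$YXyYyyXyXYyy
  sorted[3] = XyXYyyXx$YXyYyy
  sorted[4] = XyYyyXyXYyyXx$Y
  sorted[5] = YXyYyyXyXYyyXx$
  sorted[6] = YyyXx$YXyYyyXyX
  sorted[7] = YyyXyXYyyXx$YXy
  sorted[8] = x$YXyYyyXyXYyyX
  sorted[9] = yXYyyXx$YXyYyyX
  sorted[10] = yXx$YXyYyyXyXYy
  sorted[11] = yXyXYyyXx$YXyYy
  sorted[12] = yYyyXyXYyyXx$YX
  sorted[13] = yyXx$YXyYyyXyXY
  sorted[14] = yyXyXYyyXx$YXyY
sorted[9] = yXYyyXx$YXyYyyX

Answer: yXYyyXx$YXyYyyX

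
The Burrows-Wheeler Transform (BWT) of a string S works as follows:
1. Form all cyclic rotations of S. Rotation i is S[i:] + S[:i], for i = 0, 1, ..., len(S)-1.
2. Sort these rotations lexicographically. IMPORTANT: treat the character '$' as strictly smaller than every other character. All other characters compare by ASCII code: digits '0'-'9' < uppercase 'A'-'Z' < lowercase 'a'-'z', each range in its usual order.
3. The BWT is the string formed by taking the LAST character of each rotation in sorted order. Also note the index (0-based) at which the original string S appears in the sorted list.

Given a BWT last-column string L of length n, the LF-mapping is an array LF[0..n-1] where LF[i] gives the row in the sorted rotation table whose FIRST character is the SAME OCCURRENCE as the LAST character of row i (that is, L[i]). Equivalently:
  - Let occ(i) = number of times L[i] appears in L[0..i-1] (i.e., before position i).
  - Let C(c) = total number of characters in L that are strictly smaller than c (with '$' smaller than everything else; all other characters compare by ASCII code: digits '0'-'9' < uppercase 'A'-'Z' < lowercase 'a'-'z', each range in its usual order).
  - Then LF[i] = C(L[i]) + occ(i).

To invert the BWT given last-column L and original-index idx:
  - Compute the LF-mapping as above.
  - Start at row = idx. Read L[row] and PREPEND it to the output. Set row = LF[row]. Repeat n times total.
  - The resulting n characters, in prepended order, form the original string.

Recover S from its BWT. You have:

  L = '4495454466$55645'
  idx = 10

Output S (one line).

Answer: 565454446655944$

Derivation:
LF mapping: 1 2 15 7 3 8 4 5 12 13 0 9 10 14 6 11
Walk LF starting at row 10, prepending L[row]:
  step 1: row=10, L[10]='$', prepend. Next row=LF[10]=0
  step 2: row=0, L[0]='4', prepend. Next row=LF[0]=1
  step 3: row=1, L[1]='4', prepend. Next row=LF[1]=2
  step 4: row=2, L[2]='9', prepend. Next row=LF[2]=15
  step 5: row=15, L[15]='5', prepend. Next row=LF[15]=11
  step 6: row=11, L[11]='5', prepend. Next row=LF[11]=9
  step 7: row=9, L[9]='6', prepend. Next row=LF[9]=13
  step 8: row=13, L[13]='6', prepend. Next row=LF[13]=14
  step 9: row=14, L[14]='4', prepend. Next row=LF[14]=6
  step 10: row=6, L[6]='4', prepend. Next row=LF[6]=4
  step 11: row=4, L[4]='4', prepend. Next row=LF[4]=3
  step 12: row=3, L[3]='5', prepend. Next row=LF[3]=7
  step 13: row=7, L[7]='4', prepend. Next row=LF[7]=5
  step 14: row=5, L[5]='5', prepend. Next row=LF[5]=8
  step 15: row=8, L[8]='6', prepend. Next row=LF[8]=12
  step 16: row=12, L[12]='5', prepend. Next row=LF[12]=10
Reversed output: 565454446655944$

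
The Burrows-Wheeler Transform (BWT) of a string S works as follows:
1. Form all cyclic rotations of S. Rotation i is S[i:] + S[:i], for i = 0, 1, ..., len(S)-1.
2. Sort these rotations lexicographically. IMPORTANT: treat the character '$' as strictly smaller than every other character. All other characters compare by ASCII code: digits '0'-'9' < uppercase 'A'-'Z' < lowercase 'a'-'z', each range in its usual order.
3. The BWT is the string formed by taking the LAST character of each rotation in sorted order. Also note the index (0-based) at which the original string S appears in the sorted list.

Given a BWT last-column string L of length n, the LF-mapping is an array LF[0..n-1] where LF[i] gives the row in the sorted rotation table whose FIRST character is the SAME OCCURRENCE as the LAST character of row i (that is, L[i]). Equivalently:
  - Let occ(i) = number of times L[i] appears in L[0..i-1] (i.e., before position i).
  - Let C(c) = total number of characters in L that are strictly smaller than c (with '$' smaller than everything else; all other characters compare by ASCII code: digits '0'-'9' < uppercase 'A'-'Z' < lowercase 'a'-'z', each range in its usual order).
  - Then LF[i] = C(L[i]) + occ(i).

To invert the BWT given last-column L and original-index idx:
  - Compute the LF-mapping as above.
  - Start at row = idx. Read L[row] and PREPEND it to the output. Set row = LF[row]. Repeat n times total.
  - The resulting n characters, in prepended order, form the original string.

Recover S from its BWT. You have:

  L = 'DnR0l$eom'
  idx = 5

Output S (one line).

Answer: lemon0RD$

Derivation:
LF mapping: 2 7 3 1 5 0 4 8 6
Walk LF starting at row 5, prepending L[row]:
  step 1: row=5, L[5]='$', prepend. Next row=LF[5]=0
  step 2: row=0, L[0]='D', prepend. Next row=LF[0]=2
  step 3: row=2, L[2]='R', prepend. Next row=LF[2]=3
  step 4: row=3, L[3]='0', prepend. Next row=LF[3]=1
  step 5: row=1, L[1]='n', prepend. Next row=LF[1]=7
  step 6: row=7, L[7]='o', prepend. Next row=LF[7]=8
  step 7: row=8, L[8]='m', prepend. Next row=LF[8]=6
  step 8: row=6, L[6]='e', prepend. Next row=LF[6]=4
  step 9: row=4, L[4]='l', prepend. Next row=LF[4]=5
Reversed output: lemon0RD$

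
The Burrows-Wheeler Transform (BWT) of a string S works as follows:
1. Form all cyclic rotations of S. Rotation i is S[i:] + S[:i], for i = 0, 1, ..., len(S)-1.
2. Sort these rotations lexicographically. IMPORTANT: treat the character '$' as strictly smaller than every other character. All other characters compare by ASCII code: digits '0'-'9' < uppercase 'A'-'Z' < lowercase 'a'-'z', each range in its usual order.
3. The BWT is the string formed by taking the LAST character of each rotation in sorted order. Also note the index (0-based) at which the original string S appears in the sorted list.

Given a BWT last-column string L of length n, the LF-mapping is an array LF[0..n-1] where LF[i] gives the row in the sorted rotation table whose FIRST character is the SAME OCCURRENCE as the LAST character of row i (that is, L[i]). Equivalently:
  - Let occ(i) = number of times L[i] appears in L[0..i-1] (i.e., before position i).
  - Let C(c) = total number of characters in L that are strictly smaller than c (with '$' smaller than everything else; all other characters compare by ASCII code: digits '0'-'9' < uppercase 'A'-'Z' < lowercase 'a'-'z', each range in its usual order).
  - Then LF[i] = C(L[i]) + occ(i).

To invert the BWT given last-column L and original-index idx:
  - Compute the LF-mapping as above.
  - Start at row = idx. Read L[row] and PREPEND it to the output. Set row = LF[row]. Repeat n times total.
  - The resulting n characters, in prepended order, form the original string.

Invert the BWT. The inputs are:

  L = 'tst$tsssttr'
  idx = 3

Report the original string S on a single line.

LF mapping: 6 2 7 0 8 3 4 5 9 10 1
Walk LF starting at row 3, prepending L[row]:
  step 1: row=3, L[3]='$', prepend. Next row=LF[3]=0
  step 2: row=0, L[0]='t', prepend. Next row=LF[0]=6
  step 3: row=6, L[6]='s', prepend. Next row=LF[6]=4
  step 4: row=4, L[4]='t', prepend. Next row=LF[4]=8
  step 5: row=8, L[8]='t', prepend. Next row=LF[8]=9
  step 6: row=9, L[9]='t', prepend. Next row=LF[9]=10
  step 7: row=10, L[10]='r', prepend. Next row=LF[10]=1
  step 8: row=1, L[1]='s', prepend. Next row=LF[1]=2
  step 9: row=2, L[2]='t', prepend. Next row=LF[2]=7
  step 10: row=7, L[7]='s', prepend. Next row=LF[7]=5
  step 11: row=5, L[5]='s', prepend. Next row=LF[5]=3
Reversed output: sstsrtttst$

Answer: sstsrtttst$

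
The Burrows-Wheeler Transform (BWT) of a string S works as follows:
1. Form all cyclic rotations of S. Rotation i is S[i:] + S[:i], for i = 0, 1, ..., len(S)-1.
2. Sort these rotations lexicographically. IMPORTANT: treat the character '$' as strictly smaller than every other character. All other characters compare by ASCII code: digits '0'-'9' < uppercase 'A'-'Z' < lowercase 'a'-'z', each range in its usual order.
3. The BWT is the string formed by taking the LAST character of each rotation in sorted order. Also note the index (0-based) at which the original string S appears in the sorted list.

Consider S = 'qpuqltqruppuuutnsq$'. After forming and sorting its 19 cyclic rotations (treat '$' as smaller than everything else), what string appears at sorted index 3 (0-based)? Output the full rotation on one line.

All 19 rotations (rotation i = S[i:]+S[:i]):
  rot[0] = qpuqltqruppuuutnsq$
  rot[1] = puqltqruppuuutnsq$q
  rot[2] = uqltqruppuuutnsq$qp
  rot[3] = qltqruppuuutnsq$qpu
  rot[4] = ltqruppuuutnsq$qpuq
  rot[5] = tqruppuuutnsq$qpuql
  rot[6] = qruppuuutnsq$qpuqlt
  rot[7] = ruppuuutnsq$qpuqltq
  rot[8] = uppuuutnsq$qpuqltqr
  rot[9] = ppuuutnsq$qpuqltqru
  rot[10] = puuutnsq$qpuqltqrup
  rot[11] = uuutnsq$qpuqltqrupp
  rot[12] = uutnsq$qpuqltqruppu
  rot[13] = utnsq$qpuqltqruppuu
  rot[14] = tnsq$qpuqltqruppuuu
  rot[15] = nsq$qpuqltqruppuuut
  rot[16] = sq$qpuqltqruppuuutn
  rot[17] = q$qpuqltqruppuuutns
  rot[18] = $qpuqltqruppuuutnsq
Sorted (with $ < everything):
  sorted[0] = $qpuqltqruppuuutnsq
  sorted[1] = ltqruppuuutnsq$qpuq
  sorted[2] = nsq$qpuqltqruppuuut
  sorted[3] = ppuuutnsq$qpuqltqru
  sorted[4] = puqltqruppuuutnsq$q
  sorted[5] = puuutnsq$qpuqltqrup
  sorted[6] = q$qpuqltqruppuuutns
  sorted[7] = qltqruppuuutnsq$qpu
  sorted[8] = qpuqltqruppuuutnsq$
  sorted[9] = qruppuuutnsq$qpuqlt
  sorted[10] = ruppuuutnsq$qpuqltq
  sorted[11] = sq$qpuqltqruppuuutn
  sorted[12] = tnsq$qpuqltqruppuuu
  sorted[13] = tqruppuuutnsq$qpuql
  sorted[14] = uppuuutnsq$qpuqltqr
  sorted[15] = uqltqruppuuutnsq$qp
  sorted[16] = utnsq$qpuqltqruppuu
  sorted[17] = uutnsq$qpuqltqruppu
  sorted[18] = uuutnsq$qpuqltqrupp
sorted[3] = ppuuutnsq$qpuqltqru

Answer: ppuuutnsq$qpuqltqru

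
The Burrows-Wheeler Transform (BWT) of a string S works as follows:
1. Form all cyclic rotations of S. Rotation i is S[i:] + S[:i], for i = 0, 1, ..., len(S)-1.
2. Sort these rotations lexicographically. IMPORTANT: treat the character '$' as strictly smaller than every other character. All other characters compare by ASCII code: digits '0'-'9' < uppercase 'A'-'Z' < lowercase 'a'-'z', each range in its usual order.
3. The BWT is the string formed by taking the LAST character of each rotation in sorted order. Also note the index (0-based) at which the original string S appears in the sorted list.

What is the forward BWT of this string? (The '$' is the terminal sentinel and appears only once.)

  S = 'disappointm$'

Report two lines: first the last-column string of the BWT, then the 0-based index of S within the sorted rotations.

Answer: ms$odtippain
2

Derivation:
All 12 rotations (rotation i = S[i:]+S[:i]):
  rot[0] = disappointm$
  rot[1] = isappointm$d
  rot[2] = sappointm$di
  rot[3] = appointm$dis
  rot[4] = ppointm$disa
  rot[5] = pointm$disap
  rot[6] = ointm$disapp
  rot[7] = intm$disappo
  rot[8] = ntm$disappoi
  rot[9] = tm$disappoin
  rot[10] = m$disappoint
  rot[11] = $disappointm
Sorted (with $ < everything):
  sorted[0] = $disappointm  (last char: 'm')
  sorted[1] = appointm$dis  (last char: 's')
  sorted[2] = disappointm$  (last char: '$')
  sorted[3] = intm$disappo  (last char: 'o')
  sorted[4] = isappointm$d  (last char: 'd')
  sorted[5] = m$disappoint  (last char: 't')
  sorted[6] = ntm$disappoi  (last char: 'i')
  sorted[7] = ointm$disapp  (last char: 'p')
  sorted[8] = pointm$disap  (last char: 'p')
  sorted[9] = ppointm$disa  (last char: 'a')
  sorted[10] = sappointm$di  (last char: 'i')
  sorted[11] = tm$disappoin  (last char: 'n')
Last column: ms$odtippain
Original string S is at sorted index 2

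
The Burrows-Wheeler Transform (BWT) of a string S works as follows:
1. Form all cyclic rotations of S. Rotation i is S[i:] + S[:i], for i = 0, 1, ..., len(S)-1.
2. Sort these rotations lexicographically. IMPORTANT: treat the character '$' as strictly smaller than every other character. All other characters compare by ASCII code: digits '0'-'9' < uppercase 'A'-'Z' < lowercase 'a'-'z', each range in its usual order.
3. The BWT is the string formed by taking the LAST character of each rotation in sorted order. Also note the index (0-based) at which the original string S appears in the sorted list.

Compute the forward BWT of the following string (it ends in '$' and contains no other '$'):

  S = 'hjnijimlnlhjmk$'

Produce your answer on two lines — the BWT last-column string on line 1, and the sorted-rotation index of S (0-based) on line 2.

All 15 rotations (rotation i = S[i:]+S[:i]):
  rot[0] = hjnijimlnlhjmk$
  rot[1] = jnijimlnlhjmk$h
  rot[2] = nijimlnlhjmk$hj
  rot[3] = ijimlnlhjmk$hjn
  rot[4] = jimlnlhjmk$hjni
  rot[5] = imlnlhjmk$hjnij
  rot[6] = mlnlhjmk$hjniji
  rot[7] = lnlhjmk$hjnijim
  rot[8] = nlhjmk$hjnijiml
  rot[9] = lhjmk$hjnijimln
  rot[10] = hjmk$hjnijimlnl
  rot[11] = jmk$hjnijimlnlh
  rot[12] = mk$hjnijimlnlhj
  rot[13] = k$hjnijimlnlhjm
  rot[14] = $hjnijimlnlhjmk
Sorted (with $ < everything):
  sorted[0] = $hjnijimlnlhjmk  (last char: 'k')
  sorted[1] = hjmk$hjnijimlnl  (last char: 'l')
  sorted[2] = hjnijimlnlhjmk$  (last char: '$')
  sorted[3] = ijimlnlhjmk$hjn  (last char: 'n')
  sorted[4] = imlnlhjmk$hjnij  (last char: 'j')
  sorted[5] = jimlnlhjmk$hjni  (last char: 'i')
  sorted[6] = jmk$hjnijimlnlh  (last char: 'h')
  sorted[7] = jnijimlnlhjmk$h  (last char: 'h')
  sorted[8] = k$hjnijimlnlhjm  (last char: 'm')
  sorted[9] = lhjmk$hjnijimln  (last char: 'n')
  sorted[10] = lnlhjmk$hjnijim  (last char: 'm')
  sorted[11] = mk$hjnijimlnlhj  (last char: 'j')
  sorted[12] = mlnlhjmk$hjniji  (last char: 'i')
  sorted[13] = nijimlnlhjmk$hj  (last char: 'j')
  sorted[14] = nlhjmk$hjnijiml  (last char: 'l')
Last column: kl$njihhmnmjijl
Original string S is at sorted index 2

Answer: kl$njihhmnmjijl
2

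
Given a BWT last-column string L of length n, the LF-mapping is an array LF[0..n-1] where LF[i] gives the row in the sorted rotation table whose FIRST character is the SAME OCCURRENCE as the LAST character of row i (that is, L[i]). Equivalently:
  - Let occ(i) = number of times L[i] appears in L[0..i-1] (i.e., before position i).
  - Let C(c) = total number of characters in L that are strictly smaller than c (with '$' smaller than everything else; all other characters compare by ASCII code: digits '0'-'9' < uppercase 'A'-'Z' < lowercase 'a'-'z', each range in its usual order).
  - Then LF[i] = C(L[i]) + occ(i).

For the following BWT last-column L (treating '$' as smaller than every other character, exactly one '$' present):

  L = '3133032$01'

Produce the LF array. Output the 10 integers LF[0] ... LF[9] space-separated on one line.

Char counts: '$':1, '0':2, '1':2, '2':1, '3':4
C (first-col start): C('$')=0, C('0')=1, C('1')=3, C('2')=5, C('3')=6
L[0]='3': occ=0, LF[0]=C('3')+0=6+0=6
L[1]='1': occ=0, LF[1]=C('1')+0=3+0=3
L[2]='3': occ=1, LF[2]=C('3')+1=6+1=7
L[3]='3': occ=2, LF[3]=C('3')+2=6+2=8
L[4]='0': occ=0, LF[4]=C('0')+0=1+0=1
L[5]='3': occ=3, LF[5]=C('3')+3=6+3=9
L[6]='2': occ=0, LF[6]=C('2')+0=5+0=5
L[7]='$': occ=0, LF[7]=C('$')+0=0+0=0
L[8]='0': occ=1, LF[8]=C('0')+1=1+1=2
L[9]='1': occ=1, LF[9]=C('1')+1=3+1=4

Answer: 6 3 7 8 1 9 5 0 2 4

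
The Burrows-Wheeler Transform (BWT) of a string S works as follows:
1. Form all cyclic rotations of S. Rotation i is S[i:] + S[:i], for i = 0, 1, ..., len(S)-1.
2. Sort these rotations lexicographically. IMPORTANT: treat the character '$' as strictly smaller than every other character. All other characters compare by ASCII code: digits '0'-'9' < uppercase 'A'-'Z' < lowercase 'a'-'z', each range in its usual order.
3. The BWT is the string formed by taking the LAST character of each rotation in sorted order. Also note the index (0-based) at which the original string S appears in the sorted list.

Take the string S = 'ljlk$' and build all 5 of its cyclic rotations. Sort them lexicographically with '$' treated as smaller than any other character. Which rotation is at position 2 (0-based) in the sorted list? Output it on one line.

All 5 rotations (rotation i = S[i:]+S[:i]):
  rot[0] = ljlk$
  rot[1] = jlk$l
  rot[2] = lk$lj
  rot[3] = k$ljl
  rot[4] = $ljlk
Sorted (with $ < everything):
  sorted[0] = $ljlk
  sorted[1] = jlk$l
  sorted[2] = k$ljl
  sorted[3] = ljlk$
  sorted[4] = lk$lj
sorted[2] = k$ljl

Answer: k$ljl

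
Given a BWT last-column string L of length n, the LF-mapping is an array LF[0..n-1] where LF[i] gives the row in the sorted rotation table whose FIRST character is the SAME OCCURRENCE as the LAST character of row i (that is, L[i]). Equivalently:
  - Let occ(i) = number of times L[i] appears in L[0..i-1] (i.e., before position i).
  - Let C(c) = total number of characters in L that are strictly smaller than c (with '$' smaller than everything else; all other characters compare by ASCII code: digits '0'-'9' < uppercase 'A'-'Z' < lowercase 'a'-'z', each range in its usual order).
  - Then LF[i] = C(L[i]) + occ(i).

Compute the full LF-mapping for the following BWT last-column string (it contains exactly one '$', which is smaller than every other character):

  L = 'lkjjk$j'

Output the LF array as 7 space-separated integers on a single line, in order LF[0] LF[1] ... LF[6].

Char counts: '$':1, 'j':3, 'k':2, 'l':1
C (first-col start): C('$')=0, C('j')=1, C('k')=4, C('l')=6
L[0]='l': occ=0, LF[0]=C('l')+0=6+0=6
L[1]='k': occ=0, LF[1]=C('k')+0=4+0=4
L[2]='j': occ=0, LF[2]=C('j')+0=1+0=1
L[3]='j': occ=1, LF[3]=C('j')+1=1+1=2
L[4]='k': occ=1, LF[4]=C('k')+1=4+1=5
L[5]='$': occ=0, LF[5]=C('$')+0=0+0=0
L[6]='j': occ=2, LF[6]=C('j')+2=1+2=3

Answer: 6 4 1 2 5 0 3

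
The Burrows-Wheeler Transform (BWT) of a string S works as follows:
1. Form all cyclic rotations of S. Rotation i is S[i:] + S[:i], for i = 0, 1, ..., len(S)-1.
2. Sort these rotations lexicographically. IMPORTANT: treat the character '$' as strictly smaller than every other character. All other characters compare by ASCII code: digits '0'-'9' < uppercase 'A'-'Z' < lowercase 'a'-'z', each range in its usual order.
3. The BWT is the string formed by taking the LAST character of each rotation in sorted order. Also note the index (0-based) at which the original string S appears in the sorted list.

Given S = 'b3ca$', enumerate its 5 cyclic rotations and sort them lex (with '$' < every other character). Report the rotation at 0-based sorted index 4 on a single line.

All 5 rotations (rotation i = S[i:]+S[:i]):
  rot[0] = b3ca$
  rot[1] = 3ca$b
  rot[2] = ca$b3
  rot[3] = a$b3c
  rot[4] = $b3ca
Sorted (with $ < everything):
  sorted[0] = $b3ca
  sorted[1] = 3ca$b
  sorted[2] = a$b3c
  sorted[3] = b3ca$
  sorted[4] = ca$b3
sorted[4] = ca$b3

Answer: ca$b3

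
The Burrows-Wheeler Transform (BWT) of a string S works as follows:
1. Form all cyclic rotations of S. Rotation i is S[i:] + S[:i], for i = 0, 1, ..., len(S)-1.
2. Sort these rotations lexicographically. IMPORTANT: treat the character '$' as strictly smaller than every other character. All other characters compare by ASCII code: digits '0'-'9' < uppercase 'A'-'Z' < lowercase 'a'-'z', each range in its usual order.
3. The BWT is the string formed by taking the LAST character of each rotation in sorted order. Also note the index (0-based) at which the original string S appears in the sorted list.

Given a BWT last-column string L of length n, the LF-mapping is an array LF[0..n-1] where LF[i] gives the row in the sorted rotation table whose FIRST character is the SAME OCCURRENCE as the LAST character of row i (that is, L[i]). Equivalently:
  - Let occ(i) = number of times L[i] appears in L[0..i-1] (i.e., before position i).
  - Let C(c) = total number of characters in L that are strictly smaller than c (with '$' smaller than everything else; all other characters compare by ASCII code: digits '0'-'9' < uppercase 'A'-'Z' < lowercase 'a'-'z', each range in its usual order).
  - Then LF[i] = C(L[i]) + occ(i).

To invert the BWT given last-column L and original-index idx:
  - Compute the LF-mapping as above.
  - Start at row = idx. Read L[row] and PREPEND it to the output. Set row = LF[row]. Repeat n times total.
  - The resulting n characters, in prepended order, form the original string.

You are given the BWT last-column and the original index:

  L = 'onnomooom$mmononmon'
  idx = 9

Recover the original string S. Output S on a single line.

Answer: nonmnomoomnooonmmo$

Derivation:
LF mapping: 11 6 7 12 1 13 14 15 2 0 3 4 16 8 17 9 5 18 10
Walk LF starting at row 9, prepending L[row]:
  step 1: row=9, L[9]='$', prepend. Next row=LF[9]=0
  step 2: row=0, L[0]='o', prepend. Next row=LF[0]=11
  step 3: row=11, L[11]='m', prepend. Next row=LF[11]=4
  step 4: row=4, L[4]='m', prepend. Next row=LF[4]=1
  step 5: row=1, L[1]='n', prepend. Next row=LF[1]=6
  step 6: row=6, L[6]='o', prepend. Next row=LF[6]=14
  step 7: row=14, L[14]='o', prepend. Next row=LF[14]=17
  step 8: row=17, L[17]='o', prepend. Next row=LF[17]=18
  step 9: row=18, L[18]='n', prepend. Next row=LF[18]=10
  step 10: row=10, L[10]='m', prepend. Next row=LF[10]=3
  step 11: row=3, L[3]='o', prepend. Next row=LF[3]=12
  step 12: row=12, L[12]='o', prepend. Next row=LF[12]=16
  step 13: row=16, L[16]='m', prepend. Next row=LF[16]=5
  step 14: row=5, L[5]='o', prepend. Next row=LF[5]=13
  step 15: row=13, L[13]='n', prepend. Next row=LF[13]=8
  step 16: row=8, L[8]='m', prepend. Next row=LF[8]=2
  step 17: row=2, L[2]='n', prepend. Next row=LF[2]=7
  step 18: row=7, L[7]='o', prepend. Next row=LF[7]=15
  step 19: row=15, L[15]='n', prepend. Next row=LF[15]=9
Reversed output: nonmnomoomnooonmmo$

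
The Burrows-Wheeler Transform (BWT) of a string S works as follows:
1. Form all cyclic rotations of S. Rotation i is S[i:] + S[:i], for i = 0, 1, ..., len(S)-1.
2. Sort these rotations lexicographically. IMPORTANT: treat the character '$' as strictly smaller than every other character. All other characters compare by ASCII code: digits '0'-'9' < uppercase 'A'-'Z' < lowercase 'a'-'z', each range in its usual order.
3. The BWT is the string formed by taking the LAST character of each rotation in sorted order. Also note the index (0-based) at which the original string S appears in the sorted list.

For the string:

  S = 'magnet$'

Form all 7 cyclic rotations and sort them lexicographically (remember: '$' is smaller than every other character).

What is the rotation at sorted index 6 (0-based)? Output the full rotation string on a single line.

Answer: t$magne

Derivation:
All 7 rotations (rotation i = S[i:]+S[:i]):
  rot[0] = magnet$
  rot[1] = agnet$m
  rot[2] = gnet$ma
  rot[3] = net$mag
  rot[4] = et$magn
  rot[5] = t$magne
  rot[6] = $magnet
Sorted (with $ < everything):
  sorted[0] = $magnet
  sorted[1] = agnet$m
  sorted[2] = et$magn
  sorted[3] = gnet$ma
  sorted[4] = magnet$
  sorted[5] = net$mag
  sorted[6] = t$magne
sorted[6] = t$magne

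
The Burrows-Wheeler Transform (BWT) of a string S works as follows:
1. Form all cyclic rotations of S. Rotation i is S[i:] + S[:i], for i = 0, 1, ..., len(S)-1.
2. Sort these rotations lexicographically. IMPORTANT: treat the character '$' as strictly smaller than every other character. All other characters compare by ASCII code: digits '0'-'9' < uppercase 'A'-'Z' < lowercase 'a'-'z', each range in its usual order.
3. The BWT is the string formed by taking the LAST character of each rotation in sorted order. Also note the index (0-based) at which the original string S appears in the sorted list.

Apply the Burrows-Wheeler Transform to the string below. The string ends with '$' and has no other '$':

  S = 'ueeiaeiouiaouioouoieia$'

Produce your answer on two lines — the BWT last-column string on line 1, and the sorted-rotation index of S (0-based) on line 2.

All 23 rotations (rotation i = S[i:]+S[:i]):
  rot[0] = ueeiaeiouiaouioouoieia$
  rot[1] = eeiaeiouiaouioouoieia$u
  rot[2] = eiaeiouiaouioouoieia$ue
  rot[3] = iaeiouiaouioouoieia$uee
  rot[4] = aeiouiaouioouoieia$ueei
  rot[5] = eiouiaouioouoieia$ueeia
  rot[6] = iouiaouioouoieia$ueeiae
  rot[7] = ouiaouioouoieia$ueeiaei
  rot[8] = uiaouioouoieia$ueeiaeio
  rot[9] = iaouioouoieia$ueeiaeiou
  rot[10] = aouioouoieia$ueeiaeioui
  rot[11] = ouioouoieia$ueeiaeiouia
  rot[12] = uioouoieia$ueeiaeiouiao
  rot[13] = ioouoieia$ueeiaeiouiaou
  rot[14] = oouoieia$ueeiaeiouiaoui
  rot[15] = ouoieia$ueeiaeiouiaouio
  rot[16] = uoieia$ueeiaeiouiaouioo
  rot[17] = oieia$ueeiaeiouiaouioou
  rot[18] = ieia$ueeiaeiouiaouioouo
  rot[19] = eia$ueeiaeiouiaouioouoi
  rot[20] = ia$ueeiaeiouiaouioouoie
  rot[21] = a$ueeiaeiouiaouioouoiei
  rot[22] = $ueeiaeiouiaouioouoieia
Sorted (with $ < everything):
  sorted[0] = $ueeiaeiouiaouioouoieia  (last char: 'a')
  sorted[1] = a$ueeiaeiouiaouioouoiei  (last char: 'i')
  sorted[2] = aeiouiaouioouoieia$ueei  (last char: 'i')
  sorted[3] = aouioouoieia$ueeiaeioui  (last char: 'i')
  sorted[4] = eeiaeiouiaouioouoieia$u  (last char: 'u')
  sorted[5] = eia$ueeiaeiouiaouioouoi  (last char: 'i')
  sorted[6] = eiaeiouiaouioouoieia$ue  (last char: 'e')
  sorted[7] = eiouiaouioouoieia$ueeia  (last char: 'a')
  sorted[8] = ia$ueeiaeiouiaouioouoie  (last char: 'e')
  sorted[9] = iaeiouiaouioouoieia$uee  (last char: 'e')
  sorted[10] = iaouioouoieia$ueeiaeiou  (last char: 'u')
  sorted[11] = ieia$ueeiaeiouiaouioouo  (last char: 'o')
  sorted[12] = ioouoieia$ueeiaeiouiaou  (last char: 'u')
  sorted[13] = iouiaouioouoieia$ueeiae  (last char: 'e')
  sorted[14] = oieia$ueeiaeiouiaouioou  (last char: 'u')
  sorted[15] = oouoieia$ueeiaeiouiaoui  (last char: 'i')
  sorted[16] = ouiaouioouoieia$ueeiaei  (last char: 'i')
  sorted[17] = ouioouoieia$ueeiaeiouia  (last char: 'a')
  sorted[18] = ouoieia$ueeiaeiouiaouio  (last char: 'o')
  sorted[19] = ueeiaeiouiaouioouoieia$  (last char: '$')
  sorted[20] = uiaouioouoieia$ueeiaeio  (last char: 'o')
  sorted[21] = uioouoieia$ueeiaeiouiao  (last char: 'o')
  sorted[22] = uoieia$ueeiaeiouiaouioo  (last char: 'o')
Last column: aiiiuieaeeuoueuiiao$ooo
Original string S is at sorted index 19

Answer: aiiiuieaeeuoueuiiao$ooo
19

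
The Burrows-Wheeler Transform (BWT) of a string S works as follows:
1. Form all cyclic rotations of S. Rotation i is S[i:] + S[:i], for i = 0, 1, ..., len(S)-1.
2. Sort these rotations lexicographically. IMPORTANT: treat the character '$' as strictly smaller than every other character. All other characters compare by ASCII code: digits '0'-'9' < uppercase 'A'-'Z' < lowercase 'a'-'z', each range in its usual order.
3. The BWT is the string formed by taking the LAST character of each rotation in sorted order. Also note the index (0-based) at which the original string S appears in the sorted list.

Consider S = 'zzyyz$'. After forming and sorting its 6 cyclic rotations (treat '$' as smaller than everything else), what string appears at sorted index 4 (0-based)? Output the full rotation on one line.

All 6 rotations (rotation i = S[i:]+S[:i]):
  rot[0] = zzyyz$
  rot[1] = zyyz$z
  rot[2] = yyz$zz
  rot[3] = yz$zzy
  rot[4] = z$zzyy
  rot[5] = $zzyyz
Sorted (with $ < everything):
  sorted[0] = $zzyyz
  sorted[1] = yyz$zz
  sorted[2] = yz$zzy
  sorted[3] = z$zzyy
  sorted[4] = zyyz$z
  sorted[5] = zzyyz$
sorted[4] = zyyz$z

Answer: zyyz$z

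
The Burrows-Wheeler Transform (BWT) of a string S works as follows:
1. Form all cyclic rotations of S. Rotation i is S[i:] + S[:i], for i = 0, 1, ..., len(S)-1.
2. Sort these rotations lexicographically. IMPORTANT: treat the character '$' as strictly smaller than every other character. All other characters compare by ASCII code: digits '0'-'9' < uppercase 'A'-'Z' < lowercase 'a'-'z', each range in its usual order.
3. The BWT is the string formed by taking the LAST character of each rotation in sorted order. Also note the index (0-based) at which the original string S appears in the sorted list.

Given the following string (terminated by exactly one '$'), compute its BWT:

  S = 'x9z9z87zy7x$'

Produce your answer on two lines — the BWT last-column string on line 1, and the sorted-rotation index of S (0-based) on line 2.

All 12 rotations (rotation i = S[i:]+S[:i]):
  rot[0] = x9z9z87zy7x$
  rot[1] = 9z9z87zy7x$x
  rot[2] = z9z87zy7x$x9
  rot[3] = 9z87zy7x$x9z
  rot[4] = z87zy7x$x9z9
  rot[5] = 87zy7x$x9z9z
  rot[6] = 7zy7x$x9z9z8
  rot[7] = zy7x$x9z9z87
  rot[8] = y7x$x9z9z87z
  rot[9] = 7x$x9z9z87zy
  rot[10] = x$x9z9z87zy7
  rot[11] = $x9z9z87zy7x
Sorted (with $ < everything):
  sorted[0] = $x9z9z87zy7x  (last char: 'x')
  sorted[1] = 7x$x9z9z87zy  (last char: 'y')
  sorted[2] = 7zy7x$x9z9z8  (last char: '8')
  sorted[3] = 87zy7x$x9z9z  (last char: 'z')
  sorted[4] = 9z87zy7x$x9z  (last char: 'z')
  sorted[5] = 9z9z87zy7x$x  (last char: 'x')
  sorted[6] = x$x9z9z87zy7  (last char: '7')
  sorted[7] = x9z9z87zy7x$  (last char: '$')
  sorted[8] = y7x$x9z9z87z  (last char: 'z')
  sorted[9] = z87zy7x$x9z9  (last char: '9')
  sorted[10] = z9z87zy7x$x9  (last char: '9')
  sorted[11] = zy7x$x9z9z87  (last char: '7')
Last column: xy8zzx7$z997
Original string S is at sorted index 7

Answer: xy8zzx7$z997
7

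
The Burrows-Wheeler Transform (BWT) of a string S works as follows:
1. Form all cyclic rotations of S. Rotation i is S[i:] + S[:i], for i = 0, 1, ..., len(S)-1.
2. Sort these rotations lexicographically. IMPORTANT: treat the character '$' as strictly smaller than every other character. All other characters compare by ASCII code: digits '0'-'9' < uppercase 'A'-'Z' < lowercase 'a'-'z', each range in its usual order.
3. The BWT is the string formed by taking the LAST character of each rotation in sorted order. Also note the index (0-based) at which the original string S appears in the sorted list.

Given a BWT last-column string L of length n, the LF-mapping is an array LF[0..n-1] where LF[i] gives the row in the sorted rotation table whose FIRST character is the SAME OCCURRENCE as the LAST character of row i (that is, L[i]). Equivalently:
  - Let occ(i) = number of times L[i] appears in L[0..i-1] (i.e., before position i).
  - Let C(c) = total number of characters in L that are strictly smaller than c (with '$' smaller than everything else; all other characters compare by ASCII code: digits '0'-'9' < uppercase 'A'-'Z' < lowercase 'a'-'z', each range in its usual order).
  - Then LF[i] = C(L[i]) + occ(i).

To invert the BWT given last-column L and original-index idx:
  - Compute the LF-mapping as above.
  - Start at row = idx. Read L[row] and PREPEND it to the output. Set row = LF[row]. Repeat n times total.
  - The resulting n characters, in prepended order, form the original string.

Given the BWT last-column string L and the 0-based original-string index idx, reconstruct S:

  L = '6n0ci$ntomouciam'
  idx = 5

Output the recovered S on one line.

Answer: communication06$

Derivation:
LF mapping: 2 10 1 4 6 0 11 14 12 8 13 15 5 7 3 9
Walk LF starting at row 5, prepending L[row]:
  step 1: row=5, L[5]='$', prepend. Next row=LF[5]=0
  step 2: row=0, L[0]='6', prepend. Next row=LF[0]=2
  step 3: row=2, L[2]='0', prepend. Next row=LF[2]=1
  step 4: row=1, L[1]='n', prepend. Next row=LF[1]=10
  step 5: row=10, L[10]='o', prepend. Next row=LF[10]=13
  step 6: row=13, L[13]='i', prepend. Next row=LF[13]=7
  step 7: row=7, L[7]='t', prepend. Next row=LF[7]=14
  step 8: row=14, L[14]='a', prepend. Next row=LF[14]=3
  step 9: row=3, L[3]='c', prepend. Next row=LF[3]=4
  step 10: row=4, L[4]='i', prepend. Next row=LF[4]=6
  step 11: row=6, L[6]='n', prepend. Next row=LF[6]=11
  step 12: row=11, L[11]='u', prepend. Next row=LF[11]=15
  step 13: row=15, L[15]='m', prepend. Next row=LF[15]=9
  step 14: row=9, L[9]='m', prepend. Next row=LF[9]=8
  step 15: row=8, L[8]='o', prepend. Next row=LF[8]=12
  step 16: row=12, L[12]='c', prepend. Next row=LF[12]=5
Reversed output: communication06$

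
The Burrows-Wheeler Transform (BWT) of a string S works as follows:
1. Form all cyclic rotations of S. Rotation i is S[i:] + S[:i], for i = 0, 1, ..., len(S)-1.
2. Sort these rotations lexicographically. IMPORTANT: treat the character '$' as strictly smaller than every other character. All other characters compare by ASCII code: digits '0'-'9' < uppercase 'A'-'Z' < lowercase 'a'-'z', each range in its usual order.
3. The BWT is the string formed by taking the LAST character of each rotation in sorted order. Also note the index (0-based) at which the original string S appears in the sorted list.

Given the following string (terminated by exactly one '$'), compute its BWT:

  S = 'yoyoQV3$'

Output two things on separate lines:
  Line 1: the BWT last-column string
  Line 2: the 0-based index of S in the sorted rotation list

Answer: 3VoQyyo$
7

Derivation:
All 8 rotations (rotation i = S[i:]+S[:i]):
  rot[0] = yoyoQV3$
  rot[1] = oyoQV3$y
  rot[2] = yoQV3$yo
  rot[3] = oQV3$yoy
  rot[4] = QV3$yoyo
  rot[5] = V3$yoyoQ
  rot[6] = 3$yoyoQV
  rot[7] = $yoyoQV3
Sorted (with $ < everything):
  sorted[0] = $yoyoQV3  (last char: '3')
  sorted[1] = 3$yoyoQV  (last char: 'V')
  sorted[2] = QV3$yoyo  (last char: 'o')
  sorted[3] = V3$yoyoQ  (last char: 'Q')
  sorted[4] = oQV3$yoy  (last char: 'y')
  sorted[5] = oyoQV3$y  (last char: 'y')
  sorted[6] = yoQV3$yo  (last char: 'o')
  sorted[7] = yoyoQV3$  (last char: '$')
Last column: 3VoQyyo$
Original string S is at sorted index 7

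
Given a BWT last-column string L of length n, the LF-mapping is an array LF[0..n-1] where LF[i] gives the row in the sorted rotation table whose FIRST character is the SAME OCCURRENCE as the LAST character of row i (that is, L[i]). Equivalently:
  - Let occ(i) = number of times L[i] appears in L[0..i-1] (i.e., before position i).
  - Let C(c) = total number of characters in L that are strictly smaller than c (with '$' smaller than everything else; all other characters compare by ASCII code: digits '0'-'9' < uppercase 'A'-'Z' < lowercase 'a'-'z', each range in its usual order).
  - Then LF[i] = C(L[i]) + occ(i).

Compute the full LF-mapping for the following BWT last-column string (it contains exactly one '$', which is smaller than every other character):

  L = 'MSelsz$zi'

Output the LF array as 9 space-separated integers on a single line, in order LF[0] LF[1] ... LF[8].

Char counts: '$':1, 'M':1, 'S':1, 'e':1, 'i':1, 'l':1, 's':1, 'z':2
C (first-col start): C('$')=0, C('M')=1, C('S')=2, C('e')=3, C('i')=4, C('l')=5, C('s')=6, C('z')=7
L[0]='M': occ=0, LF[0]=C('M')+0=1+0=1
L[1]='S': occ=0, LF[1]=C('S')+0=2+0=2
L[2]='e': occ=0, LF[2]=C('e')+0=3+0=3
L[3]='l': occ=0, LF[3]=C('l')+0=5+0=5
L[4]='s': occ=0, LF[4]=C('s')+0=6+0=6
L[5]='z': occ=0, LF[5]=C('z')+0=7+0=7
L[6]='$': occ=0, LF[6]=C('$')+0=0+0=0
L[7]='z': occ=1, LF[7]=C('z')+1=7+1=8
L[8]='i': occ=0, LF[8]=C('i')+0=4+0=4

Answer: 1 2 3 5 6 7 0 8 4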